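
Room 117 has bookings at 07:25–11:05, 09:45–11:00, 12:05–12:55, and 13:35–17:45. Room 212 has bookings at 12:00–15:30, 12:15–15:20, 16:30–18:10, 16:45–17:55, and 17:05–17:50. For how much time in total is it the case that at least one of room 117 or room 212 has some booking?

9 h 50 min

Merge the first list: 07:25–11:05, 12:05–12:55, 13:35–17:45.
Merge the second list: 12:00–15:30, 16:30–18:10.
A ∪ B = 07:25–11:05, 12:00–18:10.
Total: 3 h 40 min + 6 h 10 min = 9 h 50 min.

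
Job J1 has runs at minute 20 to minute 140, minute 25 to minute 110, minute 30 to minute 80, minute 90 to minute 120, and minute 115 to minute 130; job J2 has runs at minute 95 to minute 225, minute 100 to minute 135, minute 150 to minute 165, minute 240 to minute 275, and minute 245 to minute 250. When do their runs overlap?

Merge the first list: minute 20 to minute 140.
Merge the second list: minute 95 to minute 225, minute 240 to minute 275.
minute 20 to minute 140 ∩ B → minute 95 to minute 140.

minute 95 to minute 140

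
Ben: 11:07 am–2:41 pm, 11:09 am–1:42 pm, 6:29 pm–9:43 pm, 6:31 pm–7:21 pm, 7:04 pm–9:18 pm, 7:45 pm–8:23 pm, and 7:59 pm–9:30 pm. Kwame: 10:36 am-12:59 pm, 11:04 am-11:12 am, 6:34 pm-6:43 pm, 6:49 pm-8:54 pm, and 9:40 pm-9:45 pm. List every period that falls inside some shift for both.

First set merges to 11:07 am-2:41 pm, 6:29 pm-9:43 pm.
Second set merges to 10:36 am-12:59 pm, 6:34 pm-6:43 pm, 6:49 pm-8:54 pm, 9:40 pm-9:45 pm.
11:07 am-2:41 pm ∩ B → 11:07 am-12:59 pm.
6:29 pm-9:43 pm ∩ B → 6:34 pm-6:43 pm, 6:49 pm-8:54 pm, 9:40 pm-9:43 pm.

11:07 am-12:59 pm, 6:34 pm-6:43 pm, 6:49 pm-8:54 pm, 9:40 pm-9:43 pm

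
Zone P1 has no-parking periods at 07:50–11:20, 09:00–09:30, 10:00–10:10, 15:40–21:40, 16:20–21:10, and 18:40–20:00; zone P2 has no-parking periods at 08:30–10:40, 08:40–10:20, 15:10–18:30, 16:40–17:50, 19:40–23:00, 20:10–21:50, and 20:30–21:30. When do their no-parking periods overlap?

08:30–10:40, 15:40–18:30, 19:40–21:40

Merge the first list: 07:50–11:20, 15:40–21:40.
Merge the second list: 08:30–10:40, 15:10–18:30, 19:40–23:00.
07:50–11:20 overlaps B on 08:30–10:40.
15:40–21:40 overlaps B on 15:40–18:30, 19:40–21:40.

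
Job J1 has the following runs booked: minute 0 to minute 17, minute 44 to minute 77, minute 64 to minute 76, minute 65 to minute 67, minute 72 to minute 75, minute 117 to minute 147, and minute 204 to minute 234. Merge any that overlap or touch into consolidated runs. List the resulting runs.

minute 0 to minute 17, minute 44 to minute 77, minute 117 to minute 147, minute 204 to minute 234

minute 44 to minute 77 is disjoint → start new block.
minute 64 to minute 76 overlaps/touches minute 44 to minute 77 → extend to minute 44 to minute 77.
minute 65 to minute 67 overlaps/touches minute 44 to minute 77 → extend to minute 44 to minute 77.
minute 72 to minute 75 overlaps/touches minute 44 to minute 77 → extend to minute 44 to minute 77.
minute 117 to minute 147 is disjoint → start new block.
minute 204 to minute 234 is disjoint → start new block.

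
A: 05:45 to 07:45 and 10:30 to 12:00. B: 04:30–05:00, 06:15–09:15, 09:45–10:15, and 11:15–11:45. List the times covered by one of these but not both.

Only in the first: 05:45–06:15, 10:30–11:15, 11:45–12:00.
Only in the second: 04:30–05:00, 07:45–09:15, 09:45–10:15.
Together these are the periods covered by exactly one.

04:30–05:00, 05:45–06:15, 07:45–09:15, 09:45–10:15, 10:30–11:15, 11:45–12:00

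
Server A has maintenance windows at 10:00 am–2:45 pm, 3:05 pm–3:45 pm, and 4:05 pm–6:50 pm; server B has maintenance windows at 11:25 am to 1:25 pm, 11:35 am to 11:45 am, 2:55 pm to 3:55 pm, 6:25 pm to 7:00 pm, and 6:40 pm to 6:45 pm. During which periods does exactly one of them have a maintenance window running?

Second set merges to 11:25 am-1:25 pm, 2:55 pm-3:55 pm, 6:25 pm-7:00 pm.
A but not B: 10:00 am-11:25 am, 1:25 pm-2:45 pm, 4:05 pm-6:25 pm.
B but not A: 2:55 pm-3:05 pm, 3:45 pm-3:55 pm, 6:50 pm-7:00 pm.
Combining gives A △ B.

10:00 am-11:25 am, 1:25 pm-2:45 pm, 2:55 pm-3:05 pm, 3:45 pm-3:55 pm, 4:05 pm-6:25 pm, 6:50 pm-7:00 pm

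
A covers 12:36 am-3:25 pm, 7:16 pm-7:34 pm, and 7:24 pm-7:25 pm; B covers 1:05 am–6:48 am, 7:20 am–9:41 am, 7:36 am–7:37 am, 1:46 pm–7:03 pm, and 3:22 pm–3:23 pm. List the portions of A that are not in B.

12:36 am–1:05 am, 6:48 am–7:20 am, 9:41 am–1:46 pm, 7:16 pm–7:34 pm

A, merged: 12:36 am–3:25 pm, 7:16 pm–7:34 pm.
B, merged: 1:05 am–6:48 am, 7:20 am–9:41 am, 1:46 pm–7:03 pm.
12:36 am–3:25 pm minus B → 12:36 am–1:05 am, 6:48 am–7:20 am, 9:41 am–1:46 pm.
7:16 pm–7:34 pm: no B overlap → unchanged.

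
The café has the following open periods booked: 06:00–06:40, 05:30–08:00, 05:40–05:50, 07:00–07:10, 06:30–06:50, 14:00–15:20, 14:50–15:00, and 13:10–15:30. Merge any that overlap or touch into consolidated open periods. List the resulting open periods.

Sort by start: 05:30–08:00, 05:40–05:50, 06:00–06:40, 06:30–06:50, 07:00–07:10, 13:10–15:30, 14:00–15:20, 14:50–15:00.
05:40–05:50 overlaps/touches 05:30–08:00 → extend to 05:30–08:00.
06:00–06:40 overlaps/touches 05:30–08:00 → extend to 05:30–08:00.
06:30–06:50 overlaps/touches 05:30–08:00 → extend to 05:30–08:00.
07:00–07:10 overlaps/touches 05:30–08:00 → extend to 05:30–08:00.
13:10–15:30 is disjoint → start new block.
14:00–15:20 overlaps/touches 13:10–15:30 → extend to 13:10–15:30.
14:50–15:00 overlaps/touches 13:10–15:30 → extend to 13:10–15:30.

05:30–08:00, 13:10–15:30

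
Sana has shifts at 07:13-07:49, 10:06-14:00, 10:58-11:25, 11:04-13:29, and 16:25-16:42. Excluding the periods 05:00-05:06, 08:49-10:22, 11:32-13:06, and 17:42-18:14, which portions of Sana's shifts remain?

07:13–07:49, 10:22–11:32, 13:06–14:00, 16:25–16:42

A, merged: 07:13–07:49, 10:06–14:00, 16:25–16:42.
07:13–07:49 is untouched.
10:06–14:00 with B removed leaves 10:22–11:32, 13:06–14:00.
16:25–16:42 is untouched.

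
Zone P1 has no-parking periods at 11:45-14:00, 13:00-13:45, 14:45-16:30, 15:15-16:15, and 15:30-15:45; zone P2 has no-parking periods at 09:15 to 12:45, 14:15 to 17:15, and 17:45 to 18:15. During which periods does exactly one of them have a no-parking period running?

Merge the first list: 11:45–14:00, 14:45–16:30.
A but not B: 12:45–14:00.
B but not A: 09:15–11:45, 14:15–14:45, 16:30–17:15, 17:45–18:15.
Combining gives A △ B.

09:15–11:45, 12:45–14:00, 14:15–14:45, 16:30–17:15, 17:45–18:15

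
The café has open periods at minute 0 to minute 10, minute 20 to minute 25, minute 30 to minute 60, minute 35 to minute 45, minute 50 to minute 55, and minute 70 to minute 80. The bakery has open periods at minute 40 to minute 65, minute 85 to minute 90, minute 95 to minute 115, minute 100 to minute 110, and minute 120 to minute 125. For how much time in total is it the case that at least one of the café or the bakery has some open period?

First set merges to minute 0 to minute 10, minute 20 to minute 25, minute 30 to minute 60, minute 70 to minute 80.
Second set merges to minute 40 to minute 65, minute 85 to minute 90, minute 95 to minute 115, minute 120 to minute 125.
A ∪ B = minute 0 to minute 10, minute 20 to minute 25, minute 30 to minute 65, minute 70 to minute 80, minute 85 to minute 90, minute 95 to minute 115, minute 120 to minute 125.
Total: 10 minutes + 5 minutes + 35 minutes + 10 minutes + 5 minutes + 20 minutes + 5 minutes = 90 minutes.

90 minutes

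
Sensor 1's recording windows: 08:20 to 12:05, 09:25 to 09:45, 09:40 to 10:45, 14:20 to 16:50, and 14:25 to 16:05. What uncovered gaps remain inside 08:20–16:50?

Covered (merged): 08:20–12:05, 14:20–16:50.
Uncovered inside 08:20–16:50: 12:05–14:20.

12:05–14:20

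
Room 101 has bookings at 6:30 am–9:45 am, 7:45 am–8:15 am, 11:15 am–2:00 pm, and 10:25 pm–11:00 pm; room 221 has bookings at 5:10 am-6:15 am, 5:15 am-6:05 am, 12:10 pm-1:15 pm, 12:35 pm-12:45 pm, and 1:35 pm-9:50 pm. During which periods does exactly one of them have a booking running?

First set merges to 6:30 am–9:45 am, 11:15 am–2:00 pm, 10:25 pm–11:00 pm.
Second set merges to 5:10 am–6:15 am, 12:10 pm–1:15 pm, 1:35 pm–9:50 pm.
A but not B: 6:30 am–9:45 am, 11:15 am–12:10 pm, 1:15 pm–1:35 pm, 10:25 pm–11:00 pm.
B but not A: 5:10 am–6:15 am, 2:00 pm–9:50 pm.
Combining gives A △ B.

5:10 am–6:15 am, 6:30 am–9:45 am, 11:15 am–12:10 pm, 1:15 pm–1:35 pm, 2:00 pm–9:50 pm, 10:25 pm–11:00 pm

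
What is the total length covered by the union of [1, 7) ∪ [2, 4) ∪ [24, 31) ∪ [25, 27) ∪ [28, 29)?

Merged: [1, 7), [24, 31).
Lengths: 6 + 7 = 13.

13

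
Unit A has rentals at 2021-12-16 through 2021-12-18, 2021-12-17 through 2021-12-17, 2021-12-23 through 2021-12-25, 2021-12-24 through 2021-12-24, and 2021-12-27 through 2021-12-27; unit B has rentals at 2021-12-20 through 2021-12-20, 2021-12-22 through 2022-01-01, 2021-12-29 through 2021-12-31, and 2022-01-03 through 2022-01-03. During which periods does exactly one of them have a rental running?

2021-12-16 through 2021-12-18, 2021-12-20 through 2021-12-20, 2021-12-22 through 2021-12-22, 2021-12-26 through 2021-12-26, 2021-12-28 through 2022-01-01, 2022-01-03 through 2022-01-03

First set merges to 2021-12-16 through 2021-12-18, 2021-12-23 through 2021-12-25, 2021-12-27 through 2021-12-27.
Second set merges to 2021-12-20 through 2021-12-20, 2021-12-22 through 2022-01-01, 2022-01-03 through 2022-01-03.
A \ B = 2021-12-16 through 2021-12-18.
B \ A = 2021-12-20 through 2021-12-20, 2021-12-22 through 2021-12-22, 2021-12-26 through 2021-12-26, 2021-12-28 through 2022-01-01, 2022-01-03 through 2022-01-03.
Union of the two gives the symmetric difference.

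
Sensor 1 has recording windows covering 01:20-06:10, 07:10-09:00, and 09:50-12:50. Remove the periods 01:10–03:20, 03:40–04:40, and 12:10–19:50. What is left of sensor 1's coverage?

01:20–06:10 with B removed leaves 03:20–03:40, 04:40–06:10.
07:10–09:00 is untouched.
09:50–12:50 with B removed leaves 09:50–12:10.

03:20–03:40, 04:40–06:10, 07:10–09:00, 09:50–12:10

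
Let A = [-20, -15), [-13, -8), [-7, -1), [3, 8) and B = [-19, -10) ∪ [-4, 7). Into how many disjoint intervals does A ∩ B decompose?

4

A ∩ B = [-19, -15), [-13, -10), [-4, -1), [3, 7).
That is 4 disjoint pieces.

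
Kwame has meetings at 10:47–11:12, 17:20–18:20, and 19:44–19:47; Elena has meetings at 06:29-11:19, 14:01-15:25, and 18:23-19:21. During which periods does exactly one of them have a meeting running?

06:29–10:47, 11:12–11:19, 14:01–15:25, 17:20–18:20, 18:23–19:21, 19:44–19:47

A \ B = 17:20–18:20, 19:44–19:47.
B \ A = 06:29–10:47, 11:12–11:19, 14:01–15:25, 18:23–19:21.
Union of the two gives the symmetric difference.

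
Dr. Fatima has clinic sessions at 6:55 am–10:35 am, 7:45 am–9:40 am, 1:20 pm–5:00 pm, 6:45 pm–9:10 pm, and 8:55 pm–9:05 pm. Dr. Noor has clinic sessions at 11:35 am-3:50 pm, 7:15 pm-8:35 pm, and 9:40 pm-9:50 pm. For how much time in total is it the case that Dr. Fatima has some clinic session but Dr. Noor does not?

First set merges to 6:55 am–10:35 am, 1:20 pm–5:00 pm, 6:45 pm–9:10 pm.
A \ B = 6:55 am–10:35 am, 3:50 pm–5:00 pm, 6:45 pm–7:15 pm, 8:35 pm–9:10 pm.
Total: 3 h 40 min + 1 h 10 min + 30 min + 35 min = 5 h 55 min.

5 h 55 min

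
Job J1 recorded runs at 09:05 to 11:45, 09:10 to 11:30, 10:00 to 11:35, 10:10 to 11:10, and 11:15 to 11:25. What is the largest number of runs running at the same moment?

At 10:10, 4 of the intervals are simultaneously active.
No point has more.

4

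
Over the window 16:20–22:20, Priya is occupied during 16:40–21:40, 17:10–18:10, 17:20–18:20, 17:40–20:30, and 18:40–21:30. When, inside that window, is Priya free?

The merged coverage is 16:40–21:40.
Gaps within 16:20–22:20: 16:20–16:40, 21:40–22:20.

16:20–16:40, 21:40–22:20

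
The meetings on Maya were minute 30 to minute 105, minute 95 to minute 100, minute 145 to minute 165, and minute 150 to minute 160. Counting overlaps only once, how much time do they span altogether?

95 minutes

Merged: minute 30 to minute 105, minute 145 to minute 165.
Lengths: 75 minutes + 20 minutes = 95 minutes.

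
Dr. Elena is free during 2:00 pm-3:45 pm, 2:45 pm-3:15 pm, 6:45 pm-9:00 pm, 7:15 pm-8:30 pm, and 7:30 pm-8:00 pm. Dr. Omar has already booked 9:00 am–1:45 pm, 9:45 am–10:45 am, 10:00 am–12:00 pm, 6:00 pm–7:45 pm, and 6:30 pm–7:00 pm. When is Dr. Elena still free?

A, merged: 2:00 pm-3:45 pm, 6:45 pm-9:00 pm.
B, merged: 9:00 am-1:45 pm, 6:00 pm-7:45 pm.
2:00 pm-3:45 pm: nothing removed.
6:45 pm-9:00 pm \ B = 7:45 pm-9:00 pm.

2:00 pm-3:45 pm, 7:45 pm-9:00 pm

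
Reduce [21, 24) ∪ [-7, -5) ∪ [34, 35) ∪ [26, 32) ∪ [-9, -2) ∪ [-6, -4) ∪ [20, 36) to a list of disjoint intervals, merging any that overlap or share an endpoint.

[-9, -2) ∪ [20, 36)

Sort by start: [-9, -2), [-7, -5), [-6, -4), [20, 36), [21, 24), [26, 32), [34, 35).
[-7, -5) overlaps/touches [-9, -2) → extend to [-9, -2).
[-6, -4) overlaps/touches [-9, -2) → extend to [-9, -2).
[20, 36) is disjoint → start new block.
[21, 24) overlaps/touches [20, 36) → extend to [20, 36).
[26, 32) overlaps/touches [20, 36) → extend to [20, 36).
[34, 35) overlaps/touches [20, 36) → extend to [20, 36).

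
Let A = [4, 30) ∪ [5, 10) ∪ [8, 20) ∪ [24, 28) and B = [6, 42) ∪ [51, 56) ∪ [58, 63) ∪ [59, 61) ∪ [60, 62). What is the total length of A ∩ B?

24

A, merged: [4, 30).
B, merged: [6, 42), [51, 56), [58, 63).
A ∩ B = [6, 30).
Total: 24.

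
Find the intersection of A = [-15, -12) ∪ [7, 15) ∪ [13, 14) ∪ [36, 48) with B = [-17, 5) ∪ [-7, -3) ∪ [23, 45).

Merge the first list: [-15, -12), [7, 15), [36, 48).
Merge the second list: [-17, 5), [23, 45).
[-15, -12) ∩ B → [-15, -12).
[7, 15) meets no B interval.
[36, 48) ∩ B → [36, 45).

[-15, -12) ∪ [36, 45)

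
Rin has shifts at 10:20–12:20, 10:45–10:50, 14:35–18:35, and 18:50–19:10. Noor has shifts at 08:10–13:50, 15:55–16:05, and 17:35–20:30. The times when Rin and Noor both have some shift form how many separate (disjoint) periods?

4

Merge the first list: 10:20-12:20, 14:35-18:35, 18:50-19:10.
A ∩ B = 10:20-12:20, 15:55-16:05, 17:35-18:35, 18:50-19:10.
That is 4 disjoint pieces.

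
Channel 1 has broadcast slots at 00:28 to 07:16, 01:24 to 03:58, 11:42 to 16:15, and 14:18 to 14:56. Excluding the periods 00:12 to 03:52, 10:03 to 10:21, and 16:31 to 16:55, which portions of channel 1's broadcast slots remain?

Merge the first list: 00:28–07:16, 11:42–16:15.
00:28–07:16 \ B = 03:52–07:16.
11:42–16:15: nothing removed.

03:52–07:16, 11:42–16:15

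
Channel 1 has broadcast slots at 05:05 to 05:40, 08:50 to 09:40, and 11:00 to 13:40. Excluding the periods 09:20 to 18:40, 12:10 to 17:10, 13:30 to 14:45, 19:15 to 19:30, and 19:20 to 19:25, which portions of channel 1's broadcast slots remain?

Second set merges to 09:20–18:40, 19:15–19:30.
05:05–05:40: no B overlap → unchanged.
08:50–09:40 minus B → 08:50–09:20.
11:00–13:40: fully covered by B → removed.

05:05–05:40, 08:50–09:20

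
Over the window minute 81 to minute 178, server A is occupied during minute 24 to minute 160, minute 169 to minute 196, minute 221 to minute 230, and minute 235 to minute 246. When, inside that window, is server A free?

minute 160 to minute 169

After merging, the occupied span is minute 24 to minute 160, minute 169 to minute 196, minute 221 to minute 230, minute 235 to minute 246.
Gaps within minute 81 to minute 178: minute 160 to minute 169.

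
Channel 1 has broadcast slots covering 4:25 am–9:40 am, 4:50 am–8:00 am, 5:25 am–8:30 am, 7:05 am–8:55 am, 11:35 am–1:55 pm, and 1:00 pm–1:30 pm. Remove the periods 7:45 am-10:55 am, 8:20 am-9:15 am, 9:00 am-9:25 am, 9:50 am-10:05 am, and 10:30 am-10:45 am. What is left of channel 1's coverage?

A, merged: 4:25 am–9:40 am, 11:35 am–1:55 pm.
B, merged: 7:45 am–10:55 am.
4:25 am–9:40 am \ B = 4:25 am–7:45 am.
11:35 am–1:55 pm: nothing removed.

4:25 am–7:45 am, 11:35 am–1:55 pm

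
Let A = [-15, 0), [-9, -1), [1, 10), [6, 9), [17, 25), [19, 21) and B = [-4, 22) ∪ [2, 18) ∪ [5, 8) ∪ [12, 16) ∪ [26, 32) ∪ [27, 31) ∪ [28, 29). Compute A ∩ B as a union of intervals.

A, merged: [-15, 0), [1, 10), [17, 25).
B, merged: [-4, 22), [26, 32).
[-15, 0) overlaps B on [-4, 0).
[1, 10) overlaps B on [1, 10).
[17, 25) overlaps B on [17, 22).

[-4, 0) ∪ [1, 10) ∪ [17, 22)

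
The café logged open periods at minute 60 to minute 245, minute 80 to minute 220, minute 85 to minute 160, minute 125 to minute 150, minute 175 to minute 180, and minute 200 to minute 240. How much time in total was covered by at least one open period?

185 minutes

Merged: minute 60 to minute 245.
Length: 185 minutes.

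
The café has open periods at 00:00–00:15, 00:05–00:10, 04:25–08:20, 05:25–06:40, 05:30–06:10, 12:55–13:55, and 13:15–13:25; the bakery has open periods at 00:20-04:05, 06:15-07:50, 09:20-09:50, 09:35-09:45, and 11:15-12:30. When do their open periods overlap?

First set merges to 00:00-00:15, 04:25-08:20, 12:55-13:55.
Second set merges to 00:20-04:05, 06:15-07:50, 09:20-09:50, 11:15-12:30.
00:00-00:15 meets no B interval.
04:25-08:20 ∩ B → 06:15-07:50.
12:55-13:55 meets no B interval.

06:15-07:50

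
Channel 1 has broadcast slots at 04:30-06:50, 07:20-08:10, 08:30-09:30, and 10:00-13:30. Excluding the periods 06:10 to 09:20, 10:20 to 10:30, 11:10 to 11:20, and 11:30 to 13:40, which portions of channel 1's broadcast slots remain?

04:30–06:50 with B removed leaves 04:30–06:10.
07:20–08:10 lies entirely inside B → drops out.
08:30–09:30 with B removed leaves 09:20–09:30.
10:00–13:30 with B removed leaves 10:00–10:20, 10:30–11:10, 11:20–11:30.

04:30–06:10, 09:20–09:30, 10:00–10:20, 10:30–11:10, 11:20–11:30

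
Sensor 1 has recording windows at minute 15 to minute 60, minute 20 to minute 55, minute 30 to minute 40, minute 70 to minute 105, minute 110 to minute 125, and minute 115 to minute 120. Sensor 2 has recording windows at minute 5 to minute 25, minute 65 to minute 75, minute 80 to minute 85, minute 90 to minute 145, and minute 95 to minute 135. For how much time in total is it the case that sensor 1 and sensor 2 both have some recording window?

Merge the first list: minute 15 to minute 60, minute 70 to minute 105, minute 110 to minute 125.
Merge the second list: minute 5 to minute 25, minute 65 to minute 75, minute 80 to minute 85, minute 90 to minute 145.
A ∩ B = minute 15 to minute 25, minute 70 to minute 75, minute 80 to minute 85, minute 90 to minute 105, minute 110 to minute 125.
Total: 10 minutes + 5 minutes + 5 minutes + 15 minutes + 15 minutes = 50 minutes.

50 minutes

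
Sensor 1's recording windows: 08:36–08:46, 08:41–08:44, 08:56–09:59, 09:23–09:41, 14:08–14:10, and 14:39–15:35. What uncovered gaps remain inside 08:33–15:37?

08:33-08:36, 08:46-08:56, 09:59-14:08, 14:10-14:39, 15:35-15:37

The merged coverage is 08:36-08:46, 08:56-09:59, 14:08-14:10, 14:39-15:35.
Complement within 08:33-15:37: 08:33-08:36, 08:46-08:56, 09:59-14:08, 14:10-14:39, 15:35-15:37.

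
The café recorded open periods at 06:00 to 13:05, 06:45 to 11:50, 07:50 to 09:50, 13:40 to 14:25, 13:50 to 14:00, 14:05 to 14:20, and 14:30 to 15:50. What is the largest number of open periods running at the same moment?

3

Walk the sorted start/end points keeping a running depth.
The depth first hits 3 at 07:50.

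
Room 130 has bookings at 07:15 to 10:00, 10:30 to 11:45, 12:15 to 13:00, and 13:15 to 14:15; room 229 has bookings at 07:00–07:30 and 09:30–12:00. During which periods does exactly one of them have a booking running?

A but not B: 07:30–09:30, 12:15–13:00, 13:15–14:15.
B but not A: 07:00–07:15, 10:00–10:30, 11:45–12:00.
Combining gives A △ B.

07:00–07:15, 07:30–09:30, 10:00–10:30, 11:45–12:00, 12:15–13:00, 13:15–14:15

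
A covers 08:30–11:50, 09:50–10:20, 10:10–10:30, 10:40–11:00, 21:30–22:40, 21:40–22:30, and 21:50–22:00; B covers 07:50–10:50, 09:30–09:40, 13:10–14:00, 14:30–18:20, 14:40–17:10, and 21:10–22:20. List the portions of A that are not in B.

10:50-11:50, 22:20-22:40

Merge the first list: 08:30-11:50, 21:30-22:40.
Merge the second list: 07:50-10:50, 13:10-14:00, 14:30-18:20, 21:10-22:20.
08:30-11:50 with B removed leaves 10:50-11:50.
21:30-22:40 with B removed leaves 22:20-22:40.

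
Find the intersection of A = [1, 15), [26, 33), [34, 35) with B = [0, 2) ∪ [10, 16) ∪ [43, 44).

[1, 2) ∪ [10, 15)

[1, 15) meets the second set on [1, 2), [10, 15).
[26, 33): no overlap with the second set.
[34, 35): no overlap with the second set.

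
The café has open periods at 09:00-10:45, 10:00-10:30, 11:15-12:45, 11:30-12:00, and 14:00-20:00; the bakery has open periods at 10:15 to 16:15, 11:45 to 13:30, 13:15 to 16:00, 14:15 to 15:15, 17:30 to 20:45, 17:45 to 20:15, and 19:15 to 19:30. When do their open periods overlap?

10:15–10:45, 11:15–12:45, 14:00–16:15, 17:30–20:00

First set merges to 09:00–10:45, 11:15–12:45, 14:00–20:00.
Second set merges to 10:15–16:15, 17:30–20:45.
09:00–10:45 overlaps B on 10:15–10:45.
11:15–12:45 overlaps B on 11:15–12:45.
14:00–20:00 overlaps B on 14:00–16:15, 17:30–20:00.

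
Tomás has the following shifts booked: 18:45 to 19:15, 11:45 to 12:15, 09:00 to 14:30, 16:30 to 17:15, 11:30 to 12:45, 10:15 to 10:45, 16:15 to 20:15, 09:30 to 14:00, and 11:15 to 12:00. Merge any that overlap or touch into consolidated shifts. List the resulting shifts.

09:00–14:30, 16:15–20:15

Sort by start: 09:00–14:30, 09:30–14:00, 10:15–10:45, 11:15–12:00, 11:30–12:45, 11:45–12:15, 16:15–20:15, 16:30–17:15, 18:45–19:15.
09:30–14:00 overlaps/touches 09:00–14:30 → extend to 09:00–14:30.
10:15–10:45 overlaps/touches 09:00–14:30 → extend to 09:00–14:30.
11:15–12:00 overlaps/touches 09:00–14:30 → extend to 09:00–14:30.
11:30–12:45 overlaps/touches 09:00–14:30 → extend to 09:00–14:30.
11:45–12:15 overlaps/touches 09:00–14:30 → extend to 09:00–14:30.
16:15–20:15 is disjoint → start new block.
16:30–17:15 overlaps/touches 16:15–20:15 → extend to 16:15–20:15.
18:45–19:15 overlaps/touches 16:15–20:15 → extend to 16:15–20:15.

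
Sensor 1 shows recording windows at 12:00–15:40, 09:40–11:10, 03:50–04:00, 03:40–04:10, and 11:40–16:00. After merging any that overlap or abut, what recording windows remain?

03:40–04:10, 09:40–11:10, 11:40–16:00

Sort by start: 03:40–04:10, 03:50–04:00, 09:40–11:10, 11:40–16:00, 12:00–15:40.
03:50–04:00 overlaps/touches 03:40–04:10 → extend to 03:40–04:10.
09:40–11:10 is disjoint → start new block.
11:40–16:00 is disjoint → start new block.
12:00–15:40 overlaps/touches 11:40–16:00 → extend to 11:40–16:00.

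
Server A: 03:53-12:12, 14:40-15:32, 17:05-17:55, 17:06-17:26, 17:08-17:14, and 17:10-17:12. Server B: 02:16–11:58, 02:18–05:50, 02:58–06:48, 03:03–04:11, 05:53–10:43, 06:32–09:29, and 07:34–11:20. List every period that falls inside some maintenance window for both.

A, merged: 03:53–12:12, 14:40–15:32, 17:05–17:55.
B, merged: 02:16–11:58.
03:53–12:12 overlaps B on 03:53–11:58.
14:40–15:32 falls entirely outside B.
17:05–17:55 falls entirely outside B.

03:53–11:58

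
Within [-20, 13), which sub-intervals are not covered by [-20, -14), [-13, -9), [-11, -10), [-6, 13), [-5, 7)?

Covered (merged): [-20, -14), [-13, -9), [-6, 13).
Gaps within [-20, 13): [-14, -13), [-9, -6).

[-14, -13) ∪ [-9, -6)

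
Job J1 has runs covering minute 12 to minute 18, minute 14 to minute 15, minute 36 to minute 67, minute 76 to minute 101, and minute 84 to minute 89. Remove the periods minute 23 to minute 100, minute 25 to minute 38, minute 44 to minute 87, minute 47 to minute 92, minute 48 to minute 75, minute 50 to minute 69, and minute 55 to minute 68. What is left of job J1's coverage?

First set merges to minute 12 to minute 18, minute 36 to minute 67, minute 76 to minute 101.
Second set merges to minute 23 to minute 100.
minute 12 to minute 18 is untouched.
minute 36 to minute 67 lies entirely inside B → drops out.
minute 76 to minute 101 with B removed leaves minute 100 to minute 101.

minute 12 to minute 18, minute 100 to minute 101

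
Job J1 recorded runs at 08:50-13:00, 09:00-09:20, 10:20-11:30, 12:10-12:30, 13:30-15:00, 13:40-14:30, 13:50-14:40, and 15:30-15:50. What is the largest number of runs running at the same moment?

At 13:50, 3 of the intervals are simultaneously active.
No point has more.

3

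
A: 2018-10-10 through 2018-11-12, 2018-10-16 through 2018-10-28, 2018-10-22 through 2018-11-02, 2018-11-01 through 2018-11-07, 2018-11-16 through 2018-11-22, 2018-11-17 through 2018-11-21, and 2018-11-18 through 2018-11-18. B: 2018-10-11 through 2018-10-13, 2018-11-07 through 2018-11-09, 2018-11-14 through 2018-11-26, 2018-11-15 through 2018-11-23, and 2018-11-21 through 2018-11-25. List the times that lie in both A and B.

A, merged: 2018-10-10 through 2018-11-12, 2018-11-16 through 2018-11-22.
B, merged: 2018-10-11 through 2018-10-13, 2018-11-07 through 2018-11-09, 2018-11-14 through 2018-11-26.
2018-10-10 through 2018-11-12 overlaps B on 2018-10-11 through 2018-10-13, 2018-11-07 through 2018-11-09.
2018-11-16 through 2018-11-22 overlaps B on 2018-11-16 through 2018-11-22.

2018-10-11 through 2018-10-13, 2018-11-07 through 2018-11-09, 2018-11-16 through 2018-11-22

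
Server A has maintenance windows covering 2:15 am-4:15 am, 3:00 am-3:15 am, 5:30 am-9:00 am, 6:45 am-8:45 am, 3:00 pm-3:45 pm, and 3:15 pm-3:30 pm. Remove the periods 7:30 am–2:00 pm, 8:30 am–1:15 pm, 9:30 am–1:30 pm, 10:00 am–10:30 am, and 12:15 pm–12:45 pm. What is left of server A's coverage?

2:15 am–4:15 am, 5:30 am–7:30 am, 3:00 pm–3:45 pm

First set merges to 2:15 am–4:15 am, 5:30 am–9:00 am, 3:00 pm–3:45 pm.
Second set merges to 7:30 am–2:00 pm.
2:15 am–4:15 am: no B overlap → unchanged.
5:30 am–9:00 am minus B → 5:30 am–7:30 am.
3:00 pm–3:45 pm: no B overlap → unchanged.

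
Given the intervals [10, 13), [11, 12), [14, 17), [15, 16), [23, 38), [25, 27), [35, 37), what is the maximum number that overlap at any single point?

Walk the sorted start/end points keeping a running depth.
The depth first hits 2 at 11.

2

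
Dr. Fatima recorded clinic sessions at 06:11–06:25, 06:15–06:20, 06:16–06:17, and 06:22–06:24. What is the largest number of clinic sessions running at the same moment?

3

Sweep endpoints in order; track running count of active intervals.
Peak of 3 reached at 06:16.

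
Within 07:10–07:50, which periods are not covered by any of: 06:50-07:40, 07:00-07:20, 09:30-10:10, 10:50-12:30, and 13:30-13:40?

07:40-07:50

After merging, the occupied span is 06:50-07:40, 09:30-10:10, 10:50-12:30, 13:30-13:40.
Complement within 07:10-07:50: 07:40-07:50.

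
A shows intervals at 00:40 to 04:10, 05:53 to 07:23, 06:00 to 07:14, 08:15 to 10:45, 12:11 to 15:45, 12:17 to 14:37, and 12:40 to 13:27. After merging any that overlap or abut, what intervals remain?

00:40-04:10, 05:53-07:23, 08:15-10:45, 12:11-15:45

05:53-07:23 is disjoint → start new block.
06:00-07:14 overlaps/touches 05:53-07:23 → extend to 05:53-07:23.
08:15-10:45 is disjoint → start new block.
12:11-15:45 is disjoint → start new block.
12:17-14:37 overlaps/touches 12:11-15:45 → extend to 12:11-15:45.
12:40-13:27 overlaps/touches 12:11-15:45 → extend to 12:11-15:45.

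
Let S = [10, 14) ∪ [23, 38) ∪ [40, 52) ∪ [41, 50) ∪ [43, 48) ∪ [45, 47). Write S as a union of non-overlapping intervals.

[23, 38) is disjoint → start new block.
[40, 52) is disjoint → start new block.
[41, 50) overlaps/touches [40, 52) → extend to [40, 52).
[43, 48) overlaps/touches [40, 52) → extend to [40, 52).
[45, 47) overlaps/touches [40, 52) → extend to [40, 52).

[10, 14) ∪ [23, 38) ∪ [40, 52)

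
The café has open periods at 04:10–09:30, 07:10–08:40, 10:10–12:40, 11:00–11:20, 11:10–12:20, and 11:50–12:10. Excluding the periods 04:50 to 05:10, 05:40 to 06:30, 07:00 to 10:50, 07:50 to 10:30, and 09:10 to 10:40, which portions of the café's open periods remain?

04:10–04:50, 05:10–05:40, 06:30–07:00, 10:50–12:40

Merge the first list: 04:10–09:30, 10:10–12:40.
Merge the second list: 04:50–05:10, 05:40–06:30, 07:00–10:50.
04:10–09:30 minus B → 04:10–04:50, 05:10–05:40, 06:30–07:00.
10:10–12:40 minus B → 10:50–12:40.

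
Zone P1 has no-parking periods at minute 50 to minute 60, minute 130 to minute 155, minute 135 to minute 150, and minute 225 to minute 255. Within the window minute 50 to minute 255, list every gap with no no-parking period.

After merging, the occupied span is minute 50 to minute 60, minute 130 to minute 155, minute 225 to minute 255.
Gaps within minute 50 to minute 255: minute 60 to minute 130, minute 155 to minute 225.

minute 60 to minute 130, minute 155 to minute 225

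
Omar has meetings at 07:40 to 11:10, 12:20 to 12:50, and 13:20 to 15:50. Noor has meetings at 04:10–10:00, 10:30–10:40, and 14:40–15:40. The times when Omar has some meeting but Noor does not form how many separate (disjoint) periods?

A \ B = 10:00-10:30, 10:40-11:10, 12:20-12:50, 13:20-14:40, 15:40-15:50.
That is 5 disjoint pieces.

5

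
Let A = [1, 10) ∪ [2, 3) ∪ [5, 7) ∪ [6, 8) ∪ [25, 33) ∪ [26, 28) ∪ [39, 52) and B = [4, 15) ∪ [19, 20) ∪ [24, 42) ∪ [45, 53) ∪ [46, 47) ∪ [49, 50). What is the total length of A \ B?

6

Merge the first list: [1, 10), [25, 33), [39, 52).
Merge the second list: [4, 15), [19, 20), [24, 42), [45, 53).
A \ B = [1, 4), [42, 45).
Total: 3 + 3 = 6.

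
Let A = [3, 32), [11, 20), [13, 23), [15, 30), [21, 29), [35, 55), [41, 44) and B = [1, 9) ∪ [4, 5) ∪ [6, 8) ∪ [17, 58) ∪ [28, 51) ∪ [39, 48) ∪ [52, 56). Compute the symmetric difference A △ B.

[1, 3) ∪ [9, 17) ∪ [32, 35) ∪ [55, 58)

Merge the first list: [3, 32), [35, 55).
Merge the second list: [1, 9), [17, 58).
Only in the first: [9, 17).
Only in the second: [1, 3), [32, 35), [55, 58).
Together these are the periods covered by exactly one.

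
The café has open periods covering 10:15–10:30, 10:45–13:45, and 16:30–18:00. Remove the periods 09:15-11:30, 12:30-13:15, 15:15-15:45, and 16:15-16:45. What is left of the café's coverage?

10:15-10:30: entirely removed.
10:45-13:45 \ B = 11:30-12:30, 13:15-13:45.
16:30-18:00 \ B = 16:45-18:00.

11:30-12:30, 13:15-13:45, 16:45-18:00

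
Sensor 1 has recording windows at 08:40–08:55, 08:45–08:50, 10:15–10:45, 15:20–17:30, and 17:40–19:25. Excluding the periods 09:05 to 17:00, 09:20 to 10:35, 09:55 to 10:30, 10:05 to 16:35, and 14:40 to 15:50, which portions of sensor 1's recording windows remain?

08:40–08:55, 17:00–17:30, 17:40–19:25

A, merged: 08:40–08:55, 10:15–10:45, 15:20–17:30, 17:40–19:25.
B, merged: 09:05–17:00.
08:40–08:55: no B overlap → unchanged.
10:15–10:45: fully covered by B → removed.
15:20–17:30 minus B → 17:00–17:30.
17:40–19:25: no B overlap → unchanged.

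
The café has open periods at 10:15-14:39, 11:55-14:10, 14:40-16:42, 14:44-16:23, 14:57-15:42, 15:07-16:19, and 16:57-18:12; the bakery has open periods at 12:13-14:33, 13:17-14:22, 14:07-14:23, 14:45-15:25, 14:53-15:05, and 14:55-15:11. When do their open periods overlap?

Merge the first list: 10:15-14:39, 14:40-16:42, 16:57-18:12.
Merge the second list: 12:13-14:33, 14:45-15:25.
10:15-14:39 ∩ B → 12:13-14:33.
14:40-16:42 ∩ B → 14:45-15:25.
16:57-18:12 meets no B interval.

12:13-14:33, 14:45-15:25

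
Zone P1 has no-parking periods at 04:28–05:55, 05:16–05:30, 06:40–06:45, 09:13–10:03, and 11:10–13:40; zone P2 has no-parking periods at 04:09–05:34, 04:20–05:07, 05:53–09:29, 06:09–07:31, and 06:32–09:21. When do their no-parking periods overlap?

Merge the first list: 04:28–05:55, 06:40–06:45, 09:13–10:03, 11:10–13:40.
Merge the second list: 04:09–05:34, 05:53–09:29.
04:28–05:55 ∩ B → 04:28–05:34, 05:53–05:55.
06:40–06:45 ∩ B → 06:40–06:45.
09:13–10:03 ∩ B → 09:13–09:29.
11:10–13:40 meets no B interval.

04:28–05:34, 05:53–05:55, 06:40–06:45, 09:13–09:29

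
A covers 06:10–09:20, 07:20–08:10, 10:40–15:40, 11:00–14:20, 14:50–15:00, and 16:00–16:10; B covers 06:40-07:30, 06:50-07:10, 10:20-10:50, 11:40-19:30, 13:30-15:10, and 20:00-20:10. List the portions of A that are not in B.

Merge the first list: 06:10–09:20, 10:40–15:40, 16:00–16:10.
Merge the second list: 06:40–07:30, 10:20–10:50, 11:40–19:30, 20:00–20:10.
06:10–09:20 with B removed leaves 06:10–06:40, 07:30–09:20.
10:40–15:40 with B removed leaves 10:50–11:40.
16:00–16:10 lies entirely inside B → drops out.

06:10–06:40, 07:30–09:20, 10:50–11:40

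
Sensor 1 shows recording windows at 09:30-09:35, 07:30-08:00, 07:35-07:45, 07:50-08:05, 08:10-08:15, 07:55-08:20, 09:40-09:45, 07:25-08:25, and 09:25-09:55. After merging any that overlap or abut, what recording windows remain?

Sort by start: 07:25–08:25, 07:30–08:00, 07:35–07:45, 07:50–08:05, 07:55–08:20, 08:10–08:15, 09:25–09:55, 09:30–09:35, 09:40–09:45.
07:30–08:00 overlaps/touches 07:25–08:25 → extend to 07:25–08:25.
07:35–07:45 overlaps/touches 07:25–08:25 → extend to 07:25–08:25.
07:50–08:05 overlaps/touches 07:25–08:25 → extend to 07:25–08:25.
07:55–08:20 overlaps/touches 07:25–08:25 → extend to 07:25–08:25.
08:10–08:15 overlaps/touches 07:25–08:25 → extend to 07:25–08:25.
09:25–09:55 is disjoint → start new block.
09:30–09:35 overlaps/touches 09:25–09:55 → extend to 09:25–09:55.
09:40–09:45 overlaps/touches 09:25–09:55 → extend to 09:25–09:55.

07:25–08:25, 09:25–09:55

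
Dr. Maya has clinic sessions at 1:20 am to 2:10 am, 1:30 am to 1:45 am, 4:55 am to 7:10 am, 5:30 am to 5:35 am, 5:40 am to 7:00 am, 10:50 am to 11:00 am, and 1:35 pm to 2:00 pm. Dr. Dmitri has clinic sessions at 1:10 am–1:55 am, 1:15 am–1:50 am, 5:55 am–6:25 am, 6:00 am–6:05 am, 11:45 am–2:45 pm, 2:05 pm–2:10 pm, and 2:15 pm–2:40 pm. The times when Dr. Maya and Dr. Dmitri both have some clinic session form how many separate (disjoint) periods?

3

Merge the first list: 1:20 am–2:10 am, 4:55 am–7:10 am, 10:50 am–11:00 am, 1:35 pm–2:00 pm.
Merge the second list: 1:10 am–1:55 am, 5:55 am–6:25 am, 11:45 am–2:45 pm.
A ∩ B = 1:20 am–1:55 am, 5:55 am–6:25 am, 1:35 pm–2:00 pm.
That is 3 disjoint pieces.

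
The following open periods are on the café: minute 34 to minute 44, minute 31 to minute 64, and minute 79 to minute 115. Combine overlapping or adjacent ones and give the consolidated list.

Sort by start: minute 31 to minute 64, minute 34 to minute 44, minute 79 to minute 115.
minute 34 to minute 44 overlaps/touches minute 31 to minute 64 → extend to minute 31 to minute 64.
minute 79 to minute 115 is disjoint → start new block.

minute 31 to minute 64, minute 79 to minute 115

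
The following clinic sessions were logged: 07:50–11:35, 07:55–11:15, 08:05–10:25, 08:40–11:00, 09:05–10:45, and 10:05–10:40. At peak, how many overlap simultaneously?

Sweep endpoints in order; track running count of active intervals.
Peak of 6 reached at 10:05.

6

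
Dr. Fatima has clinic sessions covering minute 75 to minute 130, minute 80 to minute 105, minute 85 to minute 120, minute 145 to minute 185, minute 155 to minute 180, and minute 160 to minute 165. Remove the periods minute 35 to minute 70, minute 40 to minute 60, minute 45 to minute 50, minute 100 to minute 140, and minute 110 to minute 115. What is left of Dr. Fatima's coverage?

Merge the first list: minute 75 to minute 130, minute 145 to minute 185.
Merge the second list: minute 35 to minute 70, minute 100 to minute 140.
minute 75 to minute 130 with B removed leaves minute 75 to minute 100.
minute 145 to minute 185 is untouched.

minute 75 to minute 100, minute 145 to minute 185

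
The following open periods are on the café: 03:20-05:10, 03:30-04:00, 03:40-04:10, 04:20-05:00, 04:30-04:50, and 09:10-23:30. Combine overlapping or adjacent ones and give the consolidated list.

03:30-04:00 overlaps/touches 03:20-05:10 → extend to 03:20-05:10.
03:40-04:10 overlaps/touches 03:20-05:10 → extend to 03:20-05:10.
04:20-05:00 overlaps/touches 03:20-05:10 → extend to 03:20-05:10.
04:30-04:50 overlaps/touches 03:20-05:10 → extend to 03:20-05:10.
09:10-23:30 is disjoint → start new block.

03:20-05:10, 09:10-23:30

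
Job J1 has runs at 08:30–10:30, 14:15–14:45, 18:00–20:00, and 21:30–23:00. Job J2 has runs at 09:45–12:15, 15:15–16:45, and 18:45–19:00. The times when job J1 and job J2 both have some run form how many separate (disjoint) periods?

2

A ∩ B = 09:45–10:30, 18:45–19:00.
That is 2 disjoint pieces.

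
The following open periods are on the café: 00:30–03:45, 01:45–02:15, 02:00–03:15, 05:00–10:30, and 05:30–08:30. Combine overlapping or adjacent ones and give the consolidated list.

01:45-02:15 overlaps/touches 00:30-03:45 → extend to 00:30-03:45.
02:00-03:15 overlaps/touches 00:30-03:45 → extend to 00:30-03:45.
05:00-10:30 is disjoint → start new block.
05:30-08:30 overlaps/touches 05:00-10:30 → extend to 05:00-10:30.

00:30-03:45, 05:00-10:30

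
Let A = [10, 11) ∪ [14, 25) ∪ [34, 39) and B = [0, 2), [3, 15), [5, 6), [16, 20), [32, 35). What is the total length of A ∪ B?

31

B, merged: [0, 2), [3, 15), [16, 20), [32, 35).
A ∪ B = [0, 2), [3, 25), [32, 39).
Total: 2 + 22 + 7 = 31.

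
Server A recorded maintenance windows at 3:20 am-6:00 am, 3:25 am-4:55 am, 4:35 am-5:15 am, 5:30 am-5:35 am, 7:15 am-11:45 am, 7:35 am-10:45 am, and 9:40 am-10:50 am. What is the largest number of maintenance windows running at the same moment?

3

Walk the sorted start/end points keeping a running depth.
The depth first hits 3 at 4:35 am.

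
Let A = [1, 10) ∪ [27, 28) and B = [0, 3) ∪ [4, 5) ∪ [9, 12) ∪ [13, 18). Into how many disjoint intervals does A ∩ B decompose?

3

A ∩ B = [1, 3), [4, 5), [9, 10).
That is 3 disjoint pieces.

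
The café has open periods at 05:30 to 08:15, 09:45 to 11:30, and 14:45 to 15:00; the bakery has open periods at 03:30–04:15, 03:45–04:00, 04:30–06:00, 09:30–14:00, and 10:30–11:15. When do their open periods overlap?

05:30-06:00, 09:45-11:30

B, merged: 03:30-04:15, 04:30-06:00, 09:30-14:00.
05:30-08:15 ∩ B → 05:30-06:00.
09:45-11:30 ∩ B → 09:45-11:30.
14:45-15:00 meets no B interval.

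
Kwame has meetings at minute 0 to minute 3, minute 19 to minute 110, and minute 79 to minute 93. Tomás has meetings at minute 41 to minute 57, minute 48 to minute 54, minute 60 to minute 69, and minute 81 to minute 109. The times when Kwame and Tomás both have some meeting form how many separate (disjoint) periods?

3

First set merges to minute 0 to minute 3, minute 19 to minute 110.
Second set merges to minute 41 to minute 57, minute 60 to minute 69, minute 81 to minute 109.
A ∩ B = minute 41 to minute 57, minute 60 to minute 69, minute 81 to minute 109.
That is 3 disjoint pieces.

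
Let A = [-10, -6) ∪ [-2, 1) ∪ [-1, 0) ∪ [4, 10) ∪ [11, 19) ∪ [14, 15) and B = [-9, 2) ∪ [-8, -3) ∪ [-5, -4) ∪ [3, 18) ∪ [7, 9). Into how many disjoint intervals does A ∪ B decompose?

2

Merge the first list: [-10, -6), [-2, 1), [4, 10), [11, 19).
Merge the second list: [-9, 2), [3, 18).
A ∪ B = [-10, 2), [3, 19).
That is 2 disjoint pieces.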